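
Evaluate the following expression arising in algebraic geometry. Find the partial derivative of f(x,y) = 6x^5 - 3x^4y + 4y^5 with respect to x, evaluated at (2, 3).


df/dx = 5*6*x^4 + 4*(-3)*x^3*y
At (2,3): 5*6*2^4 + 4*(-3)*2^3*3
= 480 - 288
= 192

192


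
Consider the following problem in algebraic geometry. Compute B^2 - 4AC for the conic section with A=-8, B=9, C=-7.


The discriminant of a conic Ax^2 + Bxy + Cy^2 + ... = 0 is B^2 - 4AC.
B^2 = 9^2 = 81
4AC = 4*(-8)*(-7) = 224
Discriminant = 81 - 224 = -143

-143


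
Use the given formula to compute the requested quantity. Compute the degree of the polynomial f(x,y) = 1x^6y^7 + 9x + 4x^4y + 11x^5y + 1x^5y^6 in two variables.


Examine each term for its total degree (sum of exponents).
  Term '1x^6y^7' has total degree 6+7 = 13.
  Term '9x' has total degree 1+0 = 1.
  Term '4x^4y' has total degree 4+1 = 5.
  Term '11x^5y' has total degree 5+1 = 6.
  Term '1x^5y^6' has total degree 5+6 = 11.
The maximum total degree among all terms is 13.

13


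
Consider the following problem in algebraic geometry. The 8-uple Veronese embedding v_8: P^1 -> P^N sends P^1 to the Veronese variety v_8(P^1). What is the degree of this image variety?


The Veronese variety v_8(P^1) has degree d^r.
d^r = 8^1 = 8

8


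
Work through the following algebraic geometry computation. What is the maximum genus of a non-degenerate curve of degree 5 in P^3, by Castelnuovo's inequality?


Castelnuovo's bound: write d - 1 = m(r-1) + epsilon with 0 <= epsilon < r-1.
d - 1 = 5 - 1 = 4
r - 1 = 3 - 1 = 2
4 = 2*2 + 0, so m = 2, epsilon = 0
pi(d, r) = m(m-1)(r-1)/2 + m*epsilon
= 2*1*2/2 + 2*0
= 4/2 + 0
= 2 + 0 = 2

2


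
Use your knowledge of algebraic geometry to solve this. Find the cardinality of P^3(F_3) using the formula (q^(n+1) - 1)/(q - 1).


P^3(F_3) has (q^(n+1) - 1)/(q - 1) points.
= 3^3 + 3^2 + 3^1 + 3^0
= 27 + 9 + 3 + 1
= 40

40


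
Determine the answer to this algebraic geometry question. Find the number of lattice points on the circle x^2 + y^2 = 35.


Systematically check integer values of x where x^2 <= 35.
For each valid x, check if 35 - x^2 is a perfect square.
Total integer solutions found: 0

0


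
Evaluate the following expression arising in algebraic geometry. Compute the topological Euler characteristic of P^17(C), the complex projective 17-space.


The complex projective space P^17 has one cell in each even real dimension 0, 2, ..., 34.
The cohomology groups are H^{2k}(P^17) = Z for k = 0,...,17, and 0 otherwise.
Euler characteristic = sum of Betti numbers = 1 per even-dimensional cohomology group.
chi(P^17) = 17 + 1 = 18

18


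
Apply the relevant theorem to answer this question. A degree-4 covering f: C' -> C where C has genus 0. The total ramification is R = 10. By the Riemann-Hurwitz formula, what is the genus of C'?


Riemann-Hurwitz formula: 2g' - 2 = d(2g - 2) + R
Given: d = 4, g = 0, R = 10
2g' - 2 = 4*(2*0 - 2) + 10
2g' - 2 = 4*(-2) + 10
2g' - 2 = -8 + 10 = 2
2g' = 4
g' = 2

2


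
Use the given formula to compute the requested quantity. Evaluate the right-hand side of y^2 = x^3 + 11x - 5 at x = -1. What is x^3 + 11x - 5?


Compute x^3 + 11x - 5 at x = -1:
x^3 = (-1)^3 = -1
11*x = 11*(-1) = -11
Sum: -1 - 11 - 5 = -17

-17


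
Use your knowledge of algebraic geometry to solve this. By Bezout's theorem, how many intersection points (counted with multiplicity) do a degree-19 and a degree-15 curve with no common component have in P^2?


Bezout's theorem states the intersection count equals the product of degrees.
Intersection count = 19 * 15 = 285

285


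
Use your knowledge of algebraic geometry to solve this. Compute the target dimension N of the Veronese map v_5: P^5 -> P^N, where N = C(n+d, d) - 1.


The Veronese embedding v_d: P^n -> P^N maps each point to all
degree-d monomials in n+1 homogeneous coordinates.
N = C(n+d, d) - 1
N = C(5+5, 5) - 1
N = C(10, 5) - 1
C(10, 5) = 252
N = 252 - 1 = 251

251


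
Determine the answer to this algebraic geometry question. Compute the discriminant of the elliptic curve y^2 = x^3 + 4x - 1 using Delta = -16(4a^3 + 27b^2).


Compute each component:
4a^3 = 4*4^3 = 4*64 = 256
27b^2 = 27*(-1)^2 = 27*1 = 27
4a^3 + 27b^2 = 256 + 27 = 283
Delta = -16*283 = -4528

-4528


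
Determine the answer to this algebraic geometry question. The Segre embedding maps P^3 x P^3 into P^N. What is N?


The Segre embedding maps P^m x P^n into P^N via
all products of coordinates from each factor.
N = (m+1)(n+1) - 1
N = (3+1)(3+1) - 1
N = 4*4 - 1
N = 16 - 1 = 15

15


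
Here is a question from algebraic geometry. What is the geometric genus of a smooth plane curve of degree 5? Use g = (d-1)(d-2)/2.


Using the genus formula for smooth plane curves:
g = (d-1)(d-2)/2
g = (5-1)(5-2)/2
g = 4*3/2
g = 12/2 = 6

6


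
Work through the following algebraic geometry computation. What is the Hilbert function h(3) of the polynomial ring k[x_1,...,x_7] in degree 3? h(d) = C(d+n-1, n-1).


The Hilbert function for the polynomial ring in 7 variables is:
h(d) = C(d+n-1, n-1)
h(3) = C(3+7-1, 7-1) = C(9, 6)
= 9! / (6! * 3!)
= 84

84


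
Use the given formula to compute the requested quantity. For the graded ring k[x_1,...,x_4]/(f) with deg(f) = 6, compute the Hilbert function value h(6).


For R = k[x_1,...,x_n]/(f) with f homogeneous of degree e:
The Hilbert series is (1 - t^e)/(1 - t)^n.
So h(d) = C(d+n-1, n-1) - C(d-e+n-1, n-1) for d >= e.
With n=4, e=6, d=6:
C(6+4-1, 4-1) = C(9, 3) = 84
C(6-6+4-1, 4-1) = C(3, 3) = 1
h(6) = 84 - 1 = 83

83


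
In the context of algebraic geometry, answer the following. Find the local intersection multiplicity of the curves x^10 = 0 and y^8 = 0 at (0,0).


The intersection multiplicity of V(x^a) and V(y^b) at the origin is:
I(O; V(x^10), V(y^8)) = dim_k(k[x,y]/(x^10, y^8))
A basis for k[x,y]/(x^10, y^8) is the set of monomials x^i * y^j
where 0 <= i < 10 and 0 <= j < 8.
The number of such monomials is 10 * 8 = 80

80


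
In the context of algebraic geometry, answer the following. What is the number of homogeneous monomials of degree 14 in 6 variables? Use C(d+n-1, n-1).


The number of degree-14 monomials in 6 variables is C(d+n-1, n-1).
= C(14+6-1, 6-1) = C(19, 5)
= 11628

11628


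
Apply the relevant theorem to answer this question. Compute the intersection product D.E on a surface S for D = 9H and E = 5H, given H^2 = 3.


Using bilinearity of the intersection pairing on a surface S:
(aH).(bH) = ab * (H.H)
We have H^2 = 3.
D.E = (9H).(5H) = 9*5*3
= 45*3
= 135

135


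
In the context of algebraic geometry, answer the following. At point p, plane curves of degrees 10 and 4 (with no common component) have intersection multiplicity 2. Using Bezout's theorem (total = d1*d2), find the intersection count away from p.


By Bezout's theorem, the total intersection number is d1 * d2.
Total = 10 * 4 = 40
Intersection multiplicity at p = 2
Remaining intersections = 40 - 2 = 38

38


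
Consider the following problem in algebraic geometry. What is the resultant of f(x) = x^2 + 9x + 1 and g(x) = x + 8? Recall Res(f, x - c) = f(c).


For Res(f, x - c), we evaluate f at x = c.
f(-8) = (-8)^2 + 9*(-8) + 1
= 64 - 72 + 1
= -8 + 1 = -7
Res(f, g) = -7

-7


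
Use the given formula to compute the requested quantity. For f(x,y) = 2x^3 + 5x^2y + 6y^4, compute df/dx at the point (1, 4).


df/dx = 3*2*x^2 + 2*5*x^1*y
At (1,4): 3*2*1^2 + 2*5*1^1*4
= 6 + 40
= 46

46


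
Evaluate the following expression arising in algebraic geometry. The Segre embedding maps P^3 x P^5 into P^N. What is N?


The Segre embedding maps P^m x P^n into P^N via
all products of coordinates from each factor.
N = (m+1)(n+1) - 1
N = (3+1)(5+1) - 1
N = 4*6 - 1
N = 24 - 1 = 23

23


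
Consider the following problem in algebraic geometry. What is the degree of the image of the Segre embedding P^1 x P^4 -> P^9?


The degree of the Segre variety P^1 x P^4 is C(m+n, m).
= C(5, 1)
= 5

5


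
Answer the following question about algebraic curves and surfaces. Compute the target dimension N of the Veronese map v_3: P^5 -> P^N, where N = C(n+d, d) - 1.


The Veronese embedding v_d: P^n -> P^N maps each point to all
degree-d monomials in n+1 homogeneous coordinates.
N = C(n+d, d) - 1
N = C(5+3, 3) - 1
N = C(8, 3) - 1
C(8, 3) = 56
N = 56 - 1 = 55

55


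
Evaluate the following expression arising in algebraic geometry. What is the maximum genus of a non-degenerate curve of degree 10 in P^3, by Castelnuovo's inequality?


Castelnuovo's bound: write d - 1 = m(r-1) + epsilon with 0 <= epsilon < r-1.
d - 1 = 10 - 1 = 9
r - 1 = 3 - 1 = 2
9 = 4*2 + 1, so m = 4, epsilon = 1
pi(d, r) = m(m-1)(r-1)/2 + m*epsilon
= 4*3*2/2 + 4*1
= 24/2 + 4
= 12 + 4 = 16

16


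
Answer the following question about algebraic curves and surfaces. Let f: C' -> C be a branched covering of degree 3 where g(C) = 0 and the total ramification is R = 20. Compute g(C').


Riemann-Hurwitz formula: 2g' - 2 = d(2g - 2) + R
Given: d = 3, g = 0, R = 20
2g' - 2 = 3*(2*0 - 2) + 20
2g' - 2 = 3*(-2) + 20
2g' - 2 = -6 + 20 = 14
2g' = 16
g' = 8

8


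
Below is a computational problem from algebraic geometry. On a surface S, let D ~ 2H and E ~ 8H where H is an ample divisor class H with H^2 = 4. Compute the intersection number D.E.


Using bilinearity of the intersection pairing on a surface S:
(aH).(bH) = ab * (H.H)
We have H^2 = 4.
D.E = (2H).(8H) = 2*8*4
= 16*4
= 64

64


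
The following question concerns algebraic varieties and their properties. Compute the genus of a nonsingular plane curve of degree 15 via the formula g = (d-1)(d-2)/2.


Using the genus formula for smooth plane curves:
g = (d-1)(d-2)/2
g = (15-1)(15-2)/2
g = 14*13/2
g = 182/2 = 91

91


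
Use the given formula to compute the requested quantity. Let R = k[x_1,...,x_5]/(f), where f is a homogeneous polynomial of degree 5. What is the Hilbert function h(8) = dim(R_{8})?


For R = k[x_1,...,x_n]/(f) with f homogeneous of degree e:
The Hilbert series is (1 - t^e)/(1 - t)^n.
So h(d) = C(d+n-1, n-1) - C(d-e+n-1, n-1) for d >= e.
With n=5, e=5, d=8:
C(8+5-1, 5-1) = C(12, 4) = 495
C(8-5+5-1, 5-1) = C(7, 4) = 35
h(8) = 495 - 35 = 460

460


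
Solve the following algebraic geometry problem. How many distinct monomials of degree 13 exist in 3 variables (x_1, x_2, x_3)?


The number of degree-13 monomials in 3 variables is C(d+n-1, n-1).
= C(13+3-1, 3-1) = C(15, 2)
= 105

105


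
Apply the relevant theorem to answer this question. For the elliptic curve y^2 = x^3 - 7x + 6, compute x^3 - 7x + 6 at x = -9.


Compute x^3 - 7x + 6 at x = -9:
x^3 = (-9)^3 = -729
(-7)*x = (-7)*(-9) = 63
Sum: -729 + 63 + 6 = -660

-660


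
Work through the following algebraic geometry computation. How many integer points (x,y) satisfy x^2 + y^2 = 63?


Systematically check integer values of x where x^2 <= 63.
For each valid x, check if 63 - x^2 is a perfect square.
Total integer solutions found: 0

0


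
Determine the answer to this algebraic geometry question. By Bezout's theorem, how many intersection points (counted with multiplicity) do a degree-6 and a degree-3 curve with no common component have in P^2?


Bezout's theorem states the intersection count equals the product of degrees.
Intersection count = 6 * 3 = 18

18


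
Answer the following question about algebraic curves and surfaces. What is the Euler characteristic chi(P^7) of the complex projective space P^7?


The complex projective space P^7 has one cell in each even real dimension 0, 2, ..., 14.
The cohomology groups are H^{2k}(P^7) = Z for k = 0,...,7, and 0 otherwise.
Euler characteristic = sum of Betti numbers = 1 per even-dimensional cohomology group.
chi(P^7) = 7 + 1 = 8

8


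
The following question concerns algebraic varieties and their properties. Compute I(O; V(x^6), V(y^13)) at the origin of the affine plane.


The intersection multiplicity of V(x^a) and V(y^b) at the origin is:
I(O; V(x^6), V(y^13)) = dim_k(k[x,y]/(x^6, y^13))
A basis for k[x,y]/(x^6, y^13) is the set of monomials x^i * y^j
where 0 <= i < 6 and 0 <= j < 13.
The number of such monomials is 6 * 13 = 78

78


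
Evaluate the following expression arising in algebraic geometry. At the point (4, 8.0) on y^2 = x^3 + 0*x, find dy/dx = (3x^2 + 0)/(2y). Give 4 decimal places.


Using implicit differentiation of y^2 = x^3 + 0*x:
2y * dy/dx = 3x^2 + 0
dy/dx = (3x^2 + 0)/(2y)
Numerator: 3*4^2 + 0 = 48
Denominator: 2*8.0 = 16.0
dy/dx = 48/16.0 = 3.0000

3.0000


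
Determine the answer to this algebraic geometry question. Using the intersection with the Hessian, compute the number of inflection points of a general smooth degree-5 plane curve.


For a general smooth plane curve C of degree d, the inflection points are
the intersection of C with its Hessian curve, which has degree 3(d-2).
By Bezout, the total intersection number is d * 3(d-2) = 5 * 9 = 45.
For a general curve every flex is ordinary, so each contributes
multiplicity 1 to C·Hess(C), and the number of distinct inflection
points is 3d(d-2).
Inflection points = 3*5*(5-2) = 3*5*3 = 45

45


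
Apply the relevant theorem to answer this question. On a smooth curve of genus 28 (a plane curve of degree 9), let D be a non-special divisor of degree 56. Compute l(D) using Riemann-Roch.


First, compute the genus of a smooth plane curve of degree 9:
g = (d-1)(d-2)/2 = (9-1)(9-2)/2 = 28
For a non-special divisor D (i.e., h^1(D) = 0), Riemann-Roch gives:
l(D) = deg(D) - g + 1
Since deg(D) = 56 >= 2g - 1 = 55, D is non-special.
l(D) = 56 - 28 + 1 = 29

29


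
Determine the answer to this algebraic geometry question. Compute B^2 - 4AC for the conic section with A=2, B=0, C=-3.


The discriminant of a conic Ax^2 + Bxy + Cy^2 + ... = 0 is B^2 - 4AC.
B^2 = 0^2 = 0
4AC = 4*2*(-3) = -24
Discriminant = 0 + 24 = 24

24


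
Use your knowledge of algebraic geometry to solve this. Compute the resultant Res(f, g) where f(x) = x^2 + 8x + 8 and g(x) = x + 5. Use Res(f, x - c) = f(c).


For Res(f, x - c), we evaluate f at x = c.
f(-5) = (-5)^2 + 8*(-5) + 8
= 25 - 40 + 8
= -15 + 8 = -7
Res(f, g) = -7

-7


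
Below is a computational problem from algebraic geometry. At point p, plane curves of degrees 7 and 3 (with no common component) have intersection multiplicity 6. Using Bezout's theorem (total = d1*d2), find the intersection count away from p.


By Bezout's theorem, the total intersection number is d1 * d2.
Total = 7 * 3 = 21
Intersection multiplicity at p = 6
Remaining intersections = 21 - 6 = 15

15


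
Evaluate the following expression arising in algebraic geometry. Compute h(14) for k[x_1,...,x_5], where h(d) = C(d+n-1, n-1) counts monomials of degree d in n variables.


The Hilbert function for the polynomial ring in 5 variables is:
h(d) = C(d+n-1, n-1)
h(14) = C(14+5-1, 5-1) = C(18, 4)
= 18! / (4! * 14!)
= 3060

3060


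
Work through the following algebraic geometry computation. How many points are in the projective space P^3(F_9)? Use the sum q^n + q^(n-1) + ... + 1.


P^3(F_9) has (q^(n+1) - 1)/(q - 1) points.
= 9^3 + 9^2 + 9^1 + 9^0
= 729 + 81 + 9 + 1
= 820

820


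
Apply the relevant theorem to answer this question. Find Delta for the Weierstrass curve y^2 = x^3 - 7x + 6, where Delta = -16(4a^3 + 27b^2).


Compute each component:
4a^3 = 4*(-7)^3 = 4*(-343) = -1372
27b^2 = 27*6^2 = 27*36 = 972
4a^3 + 27b^2 = -1372 + 972 = -400
Delta = -16*(-400) = 6400

6400


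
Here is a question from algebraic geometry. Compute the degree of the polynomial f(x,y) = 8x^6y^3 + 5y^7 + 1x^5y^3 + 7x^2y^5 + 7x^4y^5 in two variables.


Examine each term for its total degree (sum of exponents).
  Term '8x^6y^3' has total degree 6+3 = 9.
  Term '5y^7' has total degree 0+7 = 7.
  Term '1x^5y^3' has total degree 5+3 = 8.
  Term '7x^2y^5' has total degree 2+5 = 7.
  Term '7x^4y^5' has total degree 4+5 = 9.
The maximum total degree among all terms is 9.

9


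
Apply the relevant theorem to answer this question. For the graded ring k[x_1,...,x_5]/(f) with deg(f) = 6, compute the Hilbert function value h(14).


For R = k[x_1,...,x_n]/(f) with f homogeneous of degree e:
The Hilbert series is (1 - t^e)/(1 - t)^n.
So h(d) = C(d+n-1, n-1) - C(d-e+n-1, n-1) for d >= e.
With n=5, e=6, d=14:
C(14+5-1, 5-1) = C(18, 4) = 3060
C(14-6+5-1, 5-1) = C(12, 4) = 495
h(14) = 3060 - 495 = 2565

2565


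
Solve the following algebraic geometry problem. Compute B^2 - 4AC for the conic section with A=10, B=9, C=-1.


The discriminant of a conic Ax^2 + Bxy + Cy^2 + ... = 0 is B^2 - 4AC.
B^2 = 9^2 = 81
4AC = 4*10*(-1) = -40
Discriminant = 81 + 40 = 121

121


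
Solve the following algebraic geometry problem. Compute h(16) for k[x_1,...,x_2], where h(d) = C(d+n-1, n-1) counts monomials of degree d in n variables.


The Hilbert function for the polynomial ring in 2 variables is:
h(d) = C(d+n-1, n-1)
h(16) = C(16+2-1, 2-1) = C(17, 1)
= 17! / (1! * 16!)
= 17

17


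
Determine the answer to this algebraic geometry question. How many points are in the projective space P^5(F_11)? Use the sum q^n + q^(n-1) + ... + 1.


P^5(F_11) has (q^(n+1) - 1)/(q - 1) points.
= 11^5 + 11^4 + 11^3 + 11^2 + 11^1 + 11^0
= 161051 + 14641 + 1331 + 121 + 11 + 1
= 177156

177156


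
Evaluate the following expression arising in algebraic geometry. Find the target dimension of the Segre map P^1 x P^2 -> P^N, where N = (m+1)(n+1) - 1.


The Segre embedding maps P^m x P^n into P^N via
all products of coordinates from each factor.
N = (m+1)(n+1) - 1
N = (1+1)(2+1) - 1
N = 2*3 - 1
N = 6 - 1 = 5

5


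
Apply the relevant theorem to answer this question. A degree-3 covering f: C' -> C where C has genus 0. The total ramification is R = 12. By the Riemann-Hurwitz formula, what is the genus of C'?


Riemann-Hurwitz formula: 2g' - 2 = d(2g - 2) + R
Given: d = 3, g = 0, R = 12
2g' - 2 = 3*(2*0 - 2) + 12
2g' - 2 = 3*(-2) + 12
2g' - 2 = -6 + 12 = 6
2g' = 8
g' = 4

4


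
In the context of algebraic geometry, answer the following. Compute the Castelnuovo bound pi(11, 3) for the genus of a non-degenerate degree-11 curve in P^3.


Castelnuovo's bound: write d - 1 = m(r-1) + epsilon with 0 <= epsilon < r-1.
d - 1 = 11 - 1 = 10
r - 1 = 3 - 1 = 2
10 = 5*2 + 0, so m = 5, epsilon = 0
pi(d, r) = m(m-1)(r-1)/2 + m*epsilon
= 5*4*2/2 + 5*0
= 40/2 + 0
= 20 + 0 = 20

20


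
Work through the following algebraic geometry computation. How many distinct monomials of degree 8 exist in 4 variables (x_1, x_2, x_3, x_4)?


The number of degree-8 monomials in 4 variables is C(d+n-1, n-1).
= C(8+4-1, 4-1) = C(11, 3)
= 165

165


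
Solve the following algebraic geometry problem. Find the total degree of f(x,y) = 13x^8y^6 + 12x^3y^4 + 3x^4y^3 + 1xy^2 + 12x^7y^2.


Examine each term for its total degree (sum of exponents).
  Term '13x^8y^6' has total degree 8+6 = 14.
  Term '12x^3y^4' has total degree 3+4 = 7.
  Term '3x^4y^3' has total degree 4+3 = 7.
  Term '1xy^2' has total degree 1+2 = 3.
  Term '12x^7y^2' has total degree 7+2 = 9.
The maximum total degree among all terms is 14.

14


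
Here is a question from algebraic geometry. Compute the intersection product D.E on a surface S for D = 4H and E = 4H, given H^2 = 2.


Using bilinearity of the intersection pairing on a surface S:
(aH).(bH) = ab * (H.H)
We have H^2 = 2.
D.E = (4H).(4H) = 4*4*2
= 16*2
= 32

32


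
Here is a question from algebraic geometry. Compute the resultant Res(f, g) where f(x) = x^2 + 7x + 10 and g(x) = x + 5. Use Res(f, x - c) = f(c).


For Res(f, x - c), we evaluate f at x = c.
f(-5) = (-5)^2 + 7*(-5) + 10
= 25 - 35 + 10
= -10 + 10 = 0
Res(f, g) = 0

0


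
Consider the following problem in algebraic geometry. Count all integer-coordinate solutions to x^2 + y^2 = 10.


Systematically check integer values of x where x^2 <= 10.
For each valid x, check if 10 - x^2 is a perfect square.
x=1: 10 - 1 = 9, sqrt = 3 (valid)
x=3: 10 - 9 = 1, sqrt = 1 (valid)
Total integer solutions found: 8

8


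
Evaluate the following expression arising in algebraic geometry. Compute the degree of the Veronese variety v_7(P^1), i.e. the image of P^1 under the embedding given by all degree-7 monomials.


The Veronese variety v_7(P^1) has degree d^r.
d^r = 7^1 = 7

7


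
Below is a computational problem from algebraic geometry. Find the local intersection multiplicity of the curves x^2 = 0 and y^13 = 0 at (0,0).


The intersection multiplicity of V(x^a) and V(y^b) at the origin is:
I(O; V(x^2), V(y^13)) = dim_k(k[x,y]/(x^2, y^13))
A basis for k[x,y]/(x^2, y^13) is the set of monomials x^i * y^j
where 0 <= i < 2 and 0 <= j < 13.
The number of such monomials is 2 * 13 = 26

26


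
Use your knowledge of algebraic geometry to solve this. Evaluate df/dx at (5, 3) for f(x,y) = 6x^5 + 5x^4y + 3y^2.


df/dx = 5*6*x^4 + 4*5*x^3*y
At (5,3): 5*6*5^4 + 4*5*5^3*3
= 18750 + 7500
= 26250

26250


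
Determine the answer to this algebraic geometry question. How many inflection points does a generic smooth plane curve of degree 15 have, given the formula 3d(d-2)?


For a general smooth plane curve C of degree d, the inflection points are
the intersection of C with its Hessian curve, which has degree 3(d-2).
By Bezout, the total intersection number is d * 3(d-2) = 15 * 39 = 585.
For a general curve every flex is ordinary, so each contributes
multiplicity 1 to C·Hess(C), and the number of distinct inflection
points is 3d(d-2).
Inflection points = 3*15*(15-2) = 3*15*13 = 585

585


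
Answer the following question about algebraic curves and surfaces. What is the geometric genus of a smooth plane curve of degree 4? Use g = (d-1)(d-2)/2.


Using the genus formula for smooth plane curves:
g = (d-1)(d-2)/2
g = (4-1)(4-2)/2
g = 3*2/2
g = 6/2 = 3

3


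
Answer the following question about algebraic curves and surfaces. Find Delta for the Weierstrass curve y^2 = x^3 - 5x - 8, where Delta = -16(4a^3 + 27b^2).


Compute each component:
4a^3 = 4*(-5)^3 = 4*(-125) = -500
27b^2 = 27*(-8)^2 = 27*64 = 1728
4a^3 + 27b^2 = -500 + 1728 = 1228
Delta = -16*1228 = -19648

-19648


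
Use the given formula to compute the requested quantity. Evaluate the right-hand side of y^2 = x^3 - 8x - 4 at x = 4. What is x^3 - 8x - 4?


Compute x^3 - 8x - 4 at x = 4:
x^3 = 4^3 = 64
(-8)*x = (-8)*4 = -32
Sum: 64 - 32 - 4 = 28

28


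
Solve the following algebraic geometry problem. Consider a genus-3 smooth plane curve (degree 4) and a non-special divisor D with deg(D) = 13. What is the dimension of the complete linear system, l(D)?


First, compute the genus of a smooth plane curve of degree 4:
g = (d-1)(d-2)/2 = (4-1)(4-2)/2 = 3
For a non-special divisor D (i.e., h^1(D) = 0), Riemann-Roch gives:
l(D) = deg(D) - g + 1
Since deg(D) = 13 >= 2g - 1 = 5, D is non-special.
l(D) = 13 - 3 + 1 = 11

11


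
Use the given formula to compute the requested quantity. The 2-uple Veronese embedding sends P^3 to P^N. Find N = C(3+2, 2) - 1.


The Veronese embedding v_d: P^n -> P^N maps each point to all
degree-d monomials in n+1 homogeneous coordinates.
N = C(n+d, d) - 1
N = C(3+2, 2) - 1
N = C(5, 2) - 1
C(5, 2) = 10
N = 10 - 1 = 9

9


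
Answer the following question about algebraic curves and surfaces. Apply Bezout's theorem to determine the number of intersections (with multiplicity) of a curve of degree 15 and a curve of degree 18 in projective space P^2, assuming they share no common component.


Bezout's theorem states the intersection count equals the product of degrees.
Intersection count = 15 * 18 = 270

270


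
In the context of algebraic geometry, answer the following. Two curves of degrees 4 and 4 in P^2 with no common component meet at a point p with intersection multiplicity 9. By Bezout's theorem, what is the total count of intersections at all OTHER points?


By Bezout's theorem, the total intersection number is d1 * d2.
Total = 4 * 4 = 16
Intersection multiplicity at p = 9
Remaining intersections = 16 - 9 = 7

7


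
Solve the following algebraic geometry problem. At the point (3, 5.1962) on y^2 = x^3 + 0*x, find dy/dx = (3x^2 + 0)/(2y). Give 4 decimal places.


Using implicit differentiation of y^2 = x^3 + 0*x:
2y * dy/dx = 3x^2 + 0
dy/dx = (3x^2 + 0)/(2y)
Numerator: 3*3^2 + 0 = 27
Denominator: 2*5.1962 = 10.3924
dy/dx = 27/10.3924 = 2.5981

2.5981


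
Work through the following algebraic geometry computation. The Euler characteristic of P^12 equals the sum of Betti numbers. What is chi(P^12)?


The complex projective space P^12 has one cell in each even real dimension 0, 2, ..., 24.
The cohomology groups are H^{2k}(P^12) = Z for k = 0,...,12, and 0 otherwise.
Euler characteristic = sum of Betti numbers = 1 per even-dimensional cohomology group.
chi(P^12) = 12 + 1 = 13

13


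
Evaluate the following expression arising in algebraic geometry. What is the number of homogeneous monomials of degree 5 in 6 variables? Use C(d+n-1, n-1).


The number of degree-5 monomials in 6 variables is C(d+n-1, n-1).
= C(5+6-1, 6-1) = C(10, 5)
= 252

252


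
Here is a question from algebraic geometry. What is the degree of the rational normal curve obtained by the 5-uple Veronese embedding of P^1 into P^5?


The rational normal curve in P^5 is the image of P^1 under the 5-uple Veronese.
A general hyperplane in P^5 pulls back to a degree-5 form on P^1, which has 5 zeros,
so the curve meets a general hyperplane in 5 points. Degree = 5.

5


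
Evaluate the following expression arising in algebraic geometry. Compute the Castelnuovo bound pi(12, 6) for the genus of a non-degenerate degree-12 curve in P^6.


Castelnuovo's bound: write d - 1 = m(r-1) + epsilon with 0 <= epsilon < r-1.
d - 1 = 12 - 1 = 11
r - 1 = 6 - 1 = 5
11 = 2*5 + 1, so m = 2, epsilon = 1
pi(d, r) = m(m-1)(r-1)/2 + m*epsilon
= 2*1*5/2 + 2*1
= 10/2 + 2
= 5 + 2 = 7

7


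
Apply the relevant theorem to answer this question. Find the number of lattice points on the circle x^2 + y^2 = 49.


Systematically check integer values of x where x^2 <= 49.
For each valid x, check if 49 - x^2 is a perfect square.
x=0: 49 - 0 = 49, sqrt = 7 (valid)
x=7: 49 - 49 = 0, sqrt = 0 (valid)
Total integer solutions found: 4

4


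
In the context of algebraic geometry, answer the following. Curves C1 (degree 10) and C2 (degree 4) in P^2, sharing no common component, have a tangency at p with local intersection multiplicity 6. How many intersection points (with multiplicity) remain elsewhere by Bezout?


By Bezout's theorem, the total intersection number is d1 * d2.
Total = 10 * 4 = 40
Intersection multiplicity at p = 6
Remaining intersections = 40 - 6 = 34

34


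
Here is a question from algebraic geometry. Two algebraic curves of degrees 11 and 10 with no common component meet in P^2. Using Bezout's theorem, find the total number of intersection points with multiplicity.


Bezout's theorem states the intersection count equals the product of degrees.
Intersection count = 11 * 10 = 110

110


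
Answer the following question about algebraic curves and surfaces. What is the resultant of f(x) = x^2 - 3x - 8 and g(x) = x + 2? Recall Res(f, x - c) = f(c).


For Res(f, x - c), we evaluate f at x = c.
f(-2) = (-2)^2 - 3*(-2) - 8
= 4 + 6 - 8
= 10 - 8 = 2
Res(f, g) = 2

2


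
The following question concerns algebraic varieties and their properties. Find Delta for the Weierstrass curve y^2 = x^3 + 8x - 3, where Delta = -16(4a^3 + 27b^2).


Compute each component:
4a^3 = 4*8^3 = 4*512 = 2048
27b^2 = 27*(-3)^2 = 27*9 = 243
4a^3 + 27b^2 = 2048 + 243 = 2291
Delta = -16*2291 = -36656

-36656


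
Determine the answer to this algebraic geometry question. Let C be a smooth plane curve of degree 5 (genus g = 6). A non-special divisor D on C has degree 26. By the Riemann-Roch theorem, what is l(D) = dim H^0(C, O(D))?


First, compute the genus of a smooth plane curve of degree 5:
g = (d-1)(d-2)/2 = (5-1)(5-2)/2 = 6
For a non-special divisor D (i.e., h^1(D) = 0), Riemann-Roch gives:
l(D) = deg(D) - g + 1
Since deg(D) = 26 >= 2g - 1 = 11, D is non-special.
l(D) = 26 - 6 + 1 = 21

21


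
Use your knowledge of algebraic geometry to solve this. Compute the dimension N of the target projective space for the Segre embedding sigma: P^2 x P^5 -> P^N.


The Segre embedding maps P^m x P^n into P^N via
all products of coordinates from each factor.
N = (m+1)(n+1) - 1
N = (2+1)(5+1) - 1
N = 3*6 - 1
N = 18 - 1 = 17

17


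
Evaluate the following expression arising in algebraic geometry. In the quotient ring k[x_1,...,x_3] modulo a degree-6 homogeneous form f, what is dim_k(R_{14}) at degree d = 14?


For R = k[x_1,...,x_n]/(f) with f homogeneous of degree e:
The Hilbert series is (1 - t^e)/(1 - t)^n.
So h(d) = C(d+n-1, n-1) - C(d-e+n-1, n-1) for d >= e.
With n=3, e=6, d=14:
C(14+3-1, 3-1) = C(16, 2) = 120
C(14-6+3-1, 3-1) = C(10, 2) = 45
h(14) = 120 - 45 = 75

75


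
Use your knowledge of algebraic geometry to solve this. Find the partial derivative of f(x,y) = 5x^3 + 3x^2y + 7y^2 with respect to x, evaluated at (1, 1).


df/dx = 3*5*x^2 + 2*3*x^1*y
At (1,1): 3*5*1^2 + 2*3*1^1*1
= 15 + 6
= 21

21


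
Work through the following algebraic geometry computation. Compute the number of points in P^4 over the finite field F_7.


P^4(F_7) has (q^(n+1) - 1)/(q - 1) points.
= 7^4 + 7^3 + 7^2 + 7^1 + 7^0
= 2401 + 343 + 49 + 7 + 1
= 2801

2801


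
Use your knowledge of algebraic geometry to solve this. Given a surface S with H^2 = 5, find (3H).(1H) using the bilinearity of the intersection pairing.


Using bilinearity of the intersection pairing on a surface S:
(aH).(bH) = ab * (H.H)
We have H^2 = 5.
D.E = (3H).(1H) = 3*1*5
= 3*5
= 15

15


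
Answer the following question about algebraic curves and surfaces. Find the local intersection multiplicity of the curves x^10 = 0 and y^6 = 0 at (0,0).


The intersection multiplicity of V(x^a) and V(y^b) at the origin is:
I(O; V(x^10), V(y^6)) = dim_k(k[x,y]/(x^10, y^6))
A basis for k[x,y]/(x^10, y^6) is the set of monomials x^i * y^j
where 0 <= i < 10 and 0 <= j < 6.
The number of such monomials is 10 * 6 = 60

60


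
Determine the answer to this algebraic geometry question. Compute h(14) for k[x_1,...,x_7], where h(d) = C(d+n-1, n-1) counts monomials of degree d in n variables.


The Hilbert function for the polynomial ring in 7 variables is:
h(d) = C(d+n-1, n-1)
h(14) = C(14+7-1, 7-1) = C(20, 6)
= 20! / (6! * 14!)
= 38760

38760


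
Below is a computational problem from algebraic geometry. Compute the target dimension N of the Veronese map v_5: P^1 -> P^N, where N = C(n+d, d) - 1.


The Veronese embedding v_d: P^n -> P^N maps each point to all
degree-d monomials in n+1 homogeneous coordinates.
N = C(n+d, d) - 1
N = C(1+5, 5) - 1
N = C(6, 5) - 1
C(6, 5) = 6
N = 6 - 1 = 5

5


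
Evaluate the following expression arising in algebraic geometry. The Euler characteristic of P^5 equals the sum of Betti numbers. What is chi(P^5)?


The complex projective space P^5 has one cell in each even real dimension 0, 2, ..., 10.
The cohomology groups are H^{2k}(P^5) = Z for k = 0,...,5, and 0 otherwise.
Euler characteristic = sum of Betti numbers = 1 per even-dimensional cohomology group.
chi(P^5) = 5 + 1 = 6

6


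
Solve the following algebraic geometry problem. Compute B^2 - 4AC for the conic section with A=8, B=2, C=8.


The discriminant of a conic Ax^2 + Bxy + Cy^2 + ... = 0 is B^2 - 4AC.
B^2 = 2^2 = 4
4AC = 4*8*8 = 256
Discriminant = 4 - 256 = -252

-252


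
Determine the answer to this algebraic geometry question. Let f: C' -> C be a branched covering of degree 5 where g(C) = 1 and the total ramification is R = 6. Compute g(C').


Riemann-Hurwitz formula: 2g' - 2 = d(2g - 2) + R
Given: d = 5, g = 1, R = 6
2g' - 2 = 5*(2*1 - 2) + 6
2g' - 2 = 5*0 + 6
2g' - 2 = 0 + 6 = 6
2g' = 8
g' = 4

4


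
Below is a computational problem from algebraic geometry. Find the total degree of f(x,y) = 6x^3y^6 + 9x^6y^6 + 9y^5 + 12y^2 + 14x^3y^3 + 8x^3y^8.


Examine each term for its total degree (sum of exponents).
  Term '6x^3y^6' has total degree 3+6 = 9.
  Term '9x^6y^6' has total degree 6+6 = 12.
  Term '9y^5' has total degree 0+5 = 5.
  Term '12y^2' has total degree 0+2 = 2.
  Term '14x^3y^3' has total degree 3+3 = 6.
  Term '8x^3y^8' has total degree 3+8 = 11.
The maximum total degree among all terms is 12.

12


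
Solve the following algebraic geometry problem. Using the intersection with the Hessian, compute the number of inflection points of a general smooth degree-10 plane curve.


For a general smooth plane curve C of degree d, the inflection points are
the intersection of C with its Hessian curve, which has degree 3(d-2).
By Bezout, the total intersection number is d * 3(d-2) = 10 * 24 = 240.
For a general curve every flex is ordinary, so each contributes
multiplicity 1 to C·Hess(C), and the number of distinct inflection
points is 3d(d-2).
Inflection points = 3*10*(10-2) = 3*10*8 = 240

240


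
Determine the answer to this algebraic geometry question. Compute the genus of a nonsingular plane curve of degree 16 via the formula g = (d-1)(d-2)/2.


Using the genus formula for smooth plane curves:
g = (d-1)(d-2)/2
g = (16-1)(16-2)/2
g = 15*14/2
g = 210/2 = 105

105


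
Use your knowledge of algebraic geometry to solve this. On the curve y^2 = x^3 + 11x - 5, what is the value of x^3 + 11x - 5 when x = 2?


Compute x^3 + 11x - 5 at x = 2:
x^3 = 2^3 = 8
11*x = 11*2 = 22
Sum: 8 + 22 - 5 = 25

25


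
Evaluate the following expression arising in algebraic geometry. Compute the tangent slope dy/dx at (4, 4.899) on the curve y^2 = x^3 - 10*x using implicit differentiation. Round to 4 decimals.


Using implicit differentiation of y^2 = x^3 - 10*x:
2y * dy/dx = 3x^2 - 10
dy/dx = (3x^2 - 10)/(2y)
Numerator: 3*4^2 - 10 = 38
Denominator: 2*4.899 = 9.798
dy/dx = 38/9.798 = 3.8783

3.8783


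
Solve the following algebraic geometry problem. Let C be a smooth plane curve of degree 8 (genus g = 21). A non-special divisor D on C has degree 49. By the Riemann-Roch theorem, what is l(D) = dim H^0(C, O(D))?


First, compute the genus of a smooth plane curve of degree 8:
g = (d-1)(d-2)/2 = (8-1)(8-2)/2 = 21
For a non-special divisor D (i.e., h^1(D) = 0), Riemann-Roch gives:
l(D) = deg(D) - g + 1
Since deg(D) = 49 >= 2g - 1 = 41, D is non-special.
l(D) = 49 - 21 + 1 = 29

29


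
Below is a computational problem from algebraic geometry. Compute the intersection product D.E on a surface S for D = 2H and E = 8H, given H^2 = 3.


Using bilinearity of the intersection pairing on a surface S:
(aH).(bH) = ab * (H.H)
We have H^2 = 3.
D.E = (2H).(8H) = 2*8*3
= 16*3
= 48

48


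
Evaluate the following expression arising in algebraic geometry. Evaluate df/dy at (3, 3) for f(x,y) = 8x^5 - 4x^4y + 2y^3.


df/dy = (-4)*x^4 + 3*2*y^2
At (3,3): (-4)*3^4 + 3*2*3^2
= -324 + 54
= -270

-270


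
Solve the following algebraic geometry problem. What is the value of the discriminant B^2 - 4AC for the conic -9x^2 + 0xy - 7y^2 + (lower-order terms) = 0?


The discriminant of a conic Ax^2 + Bxy + Cy^2 + ... = 0 is B^2 - 4AC.
B^2 = 0^2 = 0
4AC = 4*(-9)*(-7) = 252
Discriminant = 0 - 252 = -252

-252


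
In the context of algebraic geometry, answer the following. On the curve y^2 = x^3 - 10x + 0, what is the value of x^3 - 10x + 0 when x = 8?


Compute x^3 - 10x + 0 at x = 8:
x^3 = 8^3 = 512
(-10)*x = (-10)*8 = -80
Sum: 512 - 80 + 0 = 432

432


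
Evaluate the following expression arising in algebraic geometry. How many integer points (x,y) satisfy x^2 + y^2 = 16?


Systematically check integer values of x where x^2 <= 16.
For each valid x, check if 16 - x^2 is a perfect square.
x=0: 16 - 0 = 16, sqrt = 4 (valid)
x=4: 16 - 16 = 0, sqrt = 0 (valid)
Total integer solutions found: 4

4


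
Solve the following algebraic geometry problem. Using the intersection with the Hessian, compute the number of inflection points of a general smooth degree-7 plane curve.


For a general smooth plane curve C of degree d, the inflection points are
the intersection of C with its Hessian curve, which has degree 3(d-2).
By Bezout, the total intersection number is d * 3(d-2) = 7 * 15 = 105.
For a general curve every flex is ordinary, so each contributes
multiplicity 1 to C·Hess(C), and the number of distinct inflection
points is 3d(d-2).
Inflection points = 3*7*(7-2) = 3*7*5 = 105

105


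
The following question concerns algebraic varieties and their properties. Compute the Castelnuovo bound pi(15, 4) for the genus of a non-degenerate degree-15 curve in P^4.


Castelnuovo's bound: write d - 1 = m(r-1) + epsilon with 0 <= epsilon < r-1.
d - 1 = 15 - 1 = 14
r - 1 = 4 - 1 = 3
14 = 4*3 + 2, so m = 4, epsilon = 2
pi(d, r) = m(m-1)(r-1)/2 + m*epsilon
= 4*3*3/2 + 4*2
= 36/2 + 8
= 18 + 8 = 26

26


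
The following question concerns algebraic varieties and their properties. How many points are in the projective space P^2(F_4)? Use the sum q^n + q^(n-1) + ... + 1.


P^2(F_4) has (q^(n+1) - 1)/(q - 1) points.
= 4^2 + 4^1 + 4^0
= 16 + 4 + 1
= 21

21


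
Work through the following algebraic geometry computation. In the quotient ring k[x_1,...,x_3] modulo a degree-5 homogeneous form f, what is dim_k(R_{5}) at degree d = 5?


For R = k[x_1,...,x_n]/(f) with f homogeneous of degree e:
The Hilbert series is (1 - t^e)/(1 - t)^n.
So h(d) = C(d+n-1, n-1) - C(d-e+n-1, n-1) for d >= e.
With n=3, e=5, d=5:
C(5+3-1, 3-1) = C(7, 2) = 21
C(5-5+3-1, 3-1) = C(2, 2) = 1
h(5) = 21 - 1 = 20

20


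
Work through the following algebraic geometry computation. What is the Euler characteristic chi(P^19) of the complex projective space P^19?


The complex projective space P^19 has one cell in each even real dimension 0, 2, ..., 38.
The cohomology groups are H^{2k}(P^19) = Z for k = 0,...,19, and 0 otherwise.
Euler characteristic = sum of Betti numbers = 1 per even-dimensional cohomology group.
chi(P^19) = 19 + 1 = 20

20


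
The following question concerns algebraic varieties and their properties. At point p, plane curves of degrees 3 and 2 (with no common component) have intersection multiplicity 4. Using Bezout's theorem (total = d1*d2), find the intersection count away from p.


By Bezout's theorem, the total intersection number is d1 * d2.
Total = 3 * 2 = 6
Intersection multiplicity at p = 4
Remaining intersections = 6 - 4 = 2

2


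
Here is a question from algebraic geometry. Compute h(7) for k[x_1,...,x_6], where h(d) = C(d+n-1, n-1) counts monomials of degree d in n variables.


The Hilbert function for the polynomial ring in 6 variables is:
h(d) = C(d+n-1, n-1)
h(7) = C(7+6-1, 6-1) = C(12, 5)
= 12! / (5! * 7!)
= 792

792


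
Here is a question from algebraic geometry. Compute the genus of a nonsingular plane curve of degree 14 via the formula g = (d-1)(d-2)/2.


Using the genus formula for smooth plane curves:
g = (d-1)(d-2)/2
g = (14-1)(14-2)/2
g = 13*12/2
g = 156/2 = 78

78


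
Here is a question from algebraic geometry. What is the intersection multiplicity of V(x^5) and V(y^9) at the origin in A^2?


The intersection multiplicity of V(x^a) and V(y^b) at the origin is:
I(O; V(x^5), V(y^9)) = dim_k(k[x,y]/(x^5, y^9))
A basis for k[x,y]/(x^5, y^9) is the set of monomials x^i * y^j
where 0 <= i < 5 and 0 <= j < 9.
The number of such monomials is 5 * 9 = 45

45


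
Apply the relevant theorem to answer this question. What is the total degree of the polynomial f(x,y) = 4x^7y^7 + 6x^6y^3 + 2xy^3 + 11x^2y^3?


Examine each term for its total degree (sum of exponents).
  Term '4x^7y^7' has total degree 7+7 = 14.
  Term '6x^6y^3' has total degree 6+3 = 9.
  Term '2xy^3' has total degree 1+3 = 4.
  Term '11x^2y^3' has total degree 2+3 = 5.
The maximum total degree among all terms is 14.

14


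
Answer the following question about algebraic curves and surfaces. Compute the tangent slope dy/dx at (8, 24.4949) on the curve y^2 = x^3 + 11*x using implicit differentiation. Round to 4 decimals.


Using implicit differentiation of y^2 = x^3 + 11*x:
2y * dy/dx = 3x^2 + 11
dy/dx = (3x^2 + 11)/(2y)
Numerator: 3*8^2 + 11 = 203
Denominator: 2*24.4949 = 48.9898
dy/dx = 203/48.9898 = 4.1437

4.1437
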